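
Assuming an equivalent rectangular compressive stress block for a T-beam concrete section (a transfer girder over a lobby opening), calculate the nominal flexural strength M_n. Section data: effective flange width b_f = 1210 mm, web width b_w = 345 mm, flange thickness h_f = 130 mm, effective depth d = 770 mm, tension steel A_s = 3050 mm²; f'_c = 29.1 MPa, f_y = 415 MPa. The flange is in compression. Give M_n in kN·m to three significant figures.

M_n ≈ 948 kN·m

Tension: T = A_s f_y = 3050 × 415 = 1265750 N.
Try a within the flange: a = T/(0.85 f'_c b_f) = 1265750/(0.85 × 29.1 × 1210) = 42.29 mm.
Since a = 42.29 ≤ h_f = 130 mm, the stress block lies entirely in the flange; analyse as a rectangular beam of width b_f.
M_n = T(d − a/2) = 1265750 × (770 − 21.145) = 947.86 × 10⁶ N·mm.
M_n = 947.86 kN·m.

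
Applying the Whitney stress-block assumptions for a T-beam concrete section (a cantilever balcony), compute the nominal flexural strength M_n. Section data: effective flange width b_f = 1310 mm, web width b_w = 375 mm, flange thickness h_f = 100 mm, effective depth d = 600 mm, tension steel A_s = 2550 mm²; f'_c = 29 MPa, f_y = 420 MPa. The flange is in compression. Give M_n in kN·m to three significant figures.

Tension: T = A_s f_y = 2550 × 420 = 1071000 N.
Try a within the flange: a = T/(0.85 f'_c b_f) = 1071000/(0.85 × 29 × 1310) = 33.17 mm.
Since a = 33.17 ≤ h_f = 100 mm, the stress block lies entirely in the flange; analyse as a rectangular beam of width b_f.
M_n = T(d − a/2) = 1071000 × (600 − 16.585) = 624.84 × 10⁶ N·mm.
M_n = 624.84 kN·m.

M_n ≈ 625 kN·m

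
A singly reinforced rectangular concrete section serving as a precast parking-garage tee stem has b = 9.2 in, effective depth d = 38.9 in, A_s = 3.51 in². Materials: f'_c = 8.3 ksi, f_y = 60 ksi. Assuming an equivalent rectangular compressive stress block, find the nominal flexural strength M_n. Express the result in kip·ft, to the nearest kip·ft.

T = A_s f_y = 3.51 × 60 = 210.6 kips.
a = T/(0.85 f'_c b) = 210.6/(0.85 × 8.3 × 9.2) = 3.245 in.
M_n = T(d − a/2) = 210.6 × (38.9 − 1.6225) = 7850.6 kip·in = 7850.6/12 = 654.22 kip·ft.

M_n ≈ 654 kip·ft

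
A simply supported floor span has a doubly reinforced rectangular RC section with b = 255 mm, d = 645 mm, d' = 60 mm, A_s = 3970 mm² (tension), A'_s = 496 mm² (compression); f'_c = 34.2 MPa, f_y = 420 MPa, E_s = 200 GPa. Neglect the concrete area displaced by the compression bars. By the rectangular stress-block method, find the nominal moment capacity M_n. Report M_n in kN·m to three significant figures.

Assume both tension and compression steel yield.
Net tension couple steel: A_s − A'_s = 3474 mm².
a = (A_s − A'_s) f_y / (0.85 f'_c b) = 1459080/(0.85 × 34.2 × 255) = 196.83 mm.
c = a/β₁ = 196.83/0.806 = 244.21 mm; ε'_s = 0.003(c − d')/c = 0.0023 ≥ f_y/E_s = 0.0021, so compression steel does yield.
M_n = (A_s − A'_s) f_y (d − a/2) + A'_s f_y (d − d') = [1459080 × (645 − 98.415) + 208320 × (645 − 60)] × 10⁻⁶ = 797.51 + 121.87 = 919.38 kN·m.

M_n ≈ 919 kN·m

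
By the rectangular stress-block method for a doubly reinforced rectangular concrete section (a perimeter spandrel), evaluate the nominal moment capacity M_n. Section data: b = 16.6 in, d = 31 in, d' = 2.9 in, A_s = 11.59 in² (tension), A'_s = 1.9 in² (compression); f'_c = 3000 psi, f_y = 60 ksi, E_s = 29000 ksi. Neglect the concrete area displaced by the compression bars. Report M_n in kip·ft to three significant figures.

Assume both steels yield.
a = (A_s − A'_s) f_y/(0.85 f'_c b) = (11.59 − 1.9) × 60/(0.85 × 3 × 16.6) = 13.735 in.
c = a/β₁ = 13.735/0.85 = 16.159 in; ε'_s = 0.003(c − d')/c = 0.0025 ≥ ε_y = 0.0021, so the compression steel yields.
M_n = (A_s − A'_s) f_y (d − a/2) + A'_s f_y (d − d') = 581.4 × (31 − 6.8675) + 114 × (31 − 2.9) = 14030.6 + 3203.4 = 17234.0 kip·in = 17234.0/12 = 1436.17 kip·ft.

M_n ≈ 1440 kip·ft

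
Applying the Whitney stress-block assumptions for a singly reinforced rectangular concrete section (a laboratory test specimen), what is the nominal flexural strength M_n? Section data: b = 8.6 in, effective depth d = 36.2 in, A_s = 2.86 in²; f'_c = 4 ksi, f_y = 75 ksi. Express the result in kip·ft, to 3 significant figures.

T = A_s f_y = 2.86 × 75 = 214.5 kips.
a = T/(0.85 f'_c b) = 214.5/(0.85 × 4 × 8.6) = 7.336 in.
M_n = T(d − a/2) = 214.5 × (36.2 − 3.668) = 6978.1 kip·in = 6978.1/12 = 581.51 kip·ft.

M_n ≈ 582 kip·ft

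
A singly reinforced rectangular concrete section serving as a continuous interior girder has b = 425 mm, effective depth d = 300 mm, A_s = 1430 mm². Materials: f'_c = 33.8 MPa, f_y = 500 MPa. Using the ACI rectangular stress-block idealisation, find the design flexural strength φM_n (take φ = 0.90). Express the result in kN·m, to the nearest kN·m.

T = A_s f_y = 1430 × 500 = 715000 N = 715 kN.
From C = T: a = T/(0.85 f'_c b) = 715000/(0.85 × 33.8 × 425) = 58.56 mm.
M_n = T(d − a/2) = 715 kN × (300 − 29.28) mm = 193.56 kN·m.
φM_n = 0.90 × 193.56 = 174.20 kN·m.

φM_n ≈ 174 kN·m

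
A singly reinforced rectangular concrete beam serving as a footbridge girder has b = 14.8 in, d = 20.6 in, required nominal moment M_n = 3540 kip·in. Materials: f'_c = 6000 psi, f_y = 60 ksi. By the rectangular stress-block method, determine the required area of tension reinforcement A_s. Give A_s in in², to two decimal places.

From M_n = 0.85 f'_c a b (d − a/2):
a = d − √(d² − 2M_n/(0.85 f'_c b)) = 20.6 − √(20.6² − 2 × 3540/(0.85 × 6 × 14.8)) = 2.419 in.
A_s = 0.85 f'_c a b / f_y = 0.85 × 6 × 2.419 × 14.8 / 60 = 3.043 in².

A_s ≈ 3.04 in²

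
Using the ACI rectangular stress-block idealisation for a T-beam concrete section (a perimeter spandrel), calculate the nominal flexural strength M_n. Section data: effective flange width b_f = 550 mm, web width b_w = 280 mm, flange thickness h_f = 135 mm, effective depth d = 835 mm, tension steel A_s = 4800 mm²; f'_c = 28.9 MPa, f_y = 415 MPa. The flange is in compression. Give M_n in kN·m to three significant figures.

M_n ≈ 1520 kN·m

Tension: T = A_s f_y = 4800 × 415 = 1992000 N.
Try a within the flange: a = T/(0.85 f'_c b_f) = 1992000/(0.85 × 28.9 × 550) = 147.44 mm.
a = 147.44 > h_f = 135 mm: the block extends into the web. Split into flange-overhang and web parts.
C_f = 0.85 f'_c (b_f − b_w) h_f = 0.85 × 28.9 × (550 − 280) × 135 = 895394 N.
Remaining web compression depth: a_w = (T − C_f)/(0.85 f'_c b_w) = (1992000 − 895394)/(0.85 × 28.9 × 280) = 159.43 mm.
M_n = C_f(d − h_f/2) + (T − C_f)(d − a_w/2) = 895394 × (835 − 67.5) + 1096606 × (835 − 79.715) = 687.21 + 828.25 = 1515.46 × 10⁶ N·mm.
M_n = 1515.46 kN·m.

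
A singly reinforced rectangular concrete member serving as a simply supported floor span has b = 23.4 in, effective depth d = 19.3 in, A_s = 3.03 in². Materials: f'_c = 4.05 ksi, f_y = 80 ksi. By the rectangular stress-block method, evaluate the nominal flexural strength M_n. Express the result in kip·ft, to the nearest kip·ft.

T = A_s f_y = 3.03 × 80 = 242.4 kips.
a = T/(0.85 f'_c b) = 242.4/(0.85 × 4.05 × 23.4) = 3.009 in.
M_n = T(d − a/2) = 242.4 × (19.3 − 1.5045) = 4313.6 kip·in = 4313.6/12 = 359.47 kip·ft.

M_n ≈ 359 kip·ft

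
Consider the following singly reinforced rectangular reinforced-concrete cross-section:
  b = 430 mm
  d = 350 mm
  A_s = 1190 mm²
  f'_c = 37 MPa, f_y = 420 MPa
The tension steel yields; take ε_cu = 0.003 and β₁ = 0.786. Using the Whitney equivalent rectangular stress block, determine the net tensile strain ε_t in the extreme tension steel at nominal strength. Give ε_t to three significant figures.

ε_t ≈ 0.0193

a = A_s f_y/(0.85 f'_c b) = 36.96 mm.
β₁ = 0.786, so c = a/β₁ = 36.96/0.786 = 47.02 mm.
From the linear strain diagram with ε_cu = 0.003: ε_t = 0.003 (d − c)/c = 0.003 × (350 − 47.02)/47.02 = 0.0193.
Since ε_t ≥ 0.005, the section is tension-controlled.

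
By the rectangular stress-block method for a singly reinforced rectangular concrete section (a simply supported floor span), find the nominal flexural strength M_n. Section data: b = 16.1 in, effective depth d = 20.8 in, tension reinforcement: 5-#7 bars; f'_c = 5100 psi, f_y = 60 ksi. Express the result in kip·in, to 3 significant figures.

A_s = 5 × 0.6 = 3 in².
T = A_s f_y = 3 × 60 = 180 kips.
a = T/(0.85 f'_c b) = 180/(0.85 × 5.1 × 16.1) = 2.579 in.
M_n = T(d − a/2) = 180 × (20.8 − 1.2895) = 3511.9 kip·in.

M_n ≈ 3510 kip·in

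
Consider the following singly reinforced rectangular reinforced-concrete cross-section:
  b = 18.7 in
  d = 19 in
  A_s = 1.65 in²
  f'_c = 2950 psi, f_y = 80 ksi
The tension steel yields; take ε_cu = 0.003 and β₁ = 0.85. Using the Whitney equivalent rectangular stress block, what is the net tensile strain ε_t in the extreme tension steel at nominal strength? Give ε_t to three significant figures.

a = A_s f_y/(0.85 f'_c b) = 2.815 in.
β₁ = 0.85, so c = a/β₁ = 2.815/0.85 = 3.312 in.
From the linear strain diagram with ε_cu = 0.003: ε_t = 0.003 (d − c)/c = 0.003 × (19 − 3.312)/3.312 = 0.0142.
Since ε_t ≥ 0.005, the section is tension-controlled.

ε_t ≈ 0.0142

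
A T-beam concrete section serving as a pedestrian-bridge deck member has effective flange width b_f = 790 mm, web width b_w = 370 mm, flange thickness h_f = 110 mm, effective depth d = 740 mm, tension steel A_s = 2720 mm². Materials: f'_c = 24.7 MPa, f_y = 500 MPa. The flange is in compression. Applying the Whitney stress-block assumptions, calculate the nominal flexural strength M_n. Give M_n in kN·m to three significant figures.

M_n ≈ 951 kN·m

Tension: T = A_s f_y = 2720 × 500 = 1360000 N.
Try a within the flange: a = T/(0.85 f'_c b_f) = 1360000/(0.85 × 24.7 × 790) = 82.00 mm.
Since a = 82.00 ≤ h_f = 110 mm, the stress block lies entirely in the flange; analyse as a rectangular beam of width b_f.
M_n = T(d − a/2) = 1360000 × (740 − 41) = 950.64 × 10⁶ N·mm.
M_n = 950.64 kN·m.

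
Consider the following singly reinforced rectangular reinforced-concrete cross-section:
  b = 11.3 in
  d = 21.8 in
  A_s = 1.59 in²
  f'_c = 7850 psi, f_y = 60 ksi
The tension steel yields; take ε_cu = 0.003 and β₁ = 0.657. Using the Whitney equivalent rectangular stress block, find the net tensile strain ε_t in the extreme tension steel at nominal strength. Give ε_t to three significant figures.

ε_t ≈ 0.0310

a = A_s f_y/(0.85 f'_c b) = 1.265 in.
β₁ = 0.657, so c = a/β₁ = 1.265/0.657 = 1.925 in.
From the linear strain diagram with ε_cu = 0.003: ε_t = 0.003 (d − c)/c = 0.003 × (21.8 − 1.925)/1.925 = 0.0310.
Since ε_t ≥ 0.005, the section is tension-controlled.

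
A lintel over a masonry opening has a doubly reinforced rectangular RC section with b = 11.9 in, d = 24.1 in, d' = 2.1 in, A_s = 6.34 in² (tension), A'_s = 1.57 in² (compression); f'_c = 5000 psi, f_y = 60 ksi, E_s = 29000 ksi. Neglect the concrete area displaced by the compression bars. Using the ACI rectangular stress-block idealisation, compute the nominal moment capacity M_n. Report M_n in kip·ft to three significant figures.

M_n ≈ 680 kip·ft

Assume both steels yield.
a = (A_s − A'_s) f_y/(0.85 f'_c b) = (6.34 − 1.57) × 60/(0.85 × 5 × 11.9) = 5.659 in.
c = a/β₁ = 5.659/0.8 = 7.074 in; ε'_s = 0.003(c − d')/c = 0.0021 ≥ ε_y = 0.0021, so the compression steel yields.
M_n = (A_s − A'_s) f_y (d − a/2) + A'_s f_y (d − d') = 286.2 × (24.1 − 2.8295) + 94.2 × (24.1 − 2.1) = 6087.6 + 2072.4 = 8160.0 kip·in = 8160.0/12 = 680.00 kip·ft.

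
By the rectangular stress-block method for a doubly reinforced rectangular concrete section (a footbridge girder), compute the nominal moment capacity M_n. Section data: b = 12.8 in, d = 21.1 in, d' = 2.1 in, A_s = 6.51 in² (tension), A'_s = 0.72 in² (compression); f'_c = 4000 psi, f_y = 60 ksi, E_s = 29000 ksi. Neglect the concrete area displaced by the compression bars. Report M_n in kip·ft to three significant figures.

Assume both steels yield.
a = (A_s − A'_s) f_y/(0.85 f'_c b) = (6.51 − 0.72) × 60/(0.85 × 4 × 12.8) = 7.983 in.
c = a/β₁ = 7.983/0.85 = 9.392 in; ε'_s = 0.003(c − d')/c = 0.0023 ≥ ε_y = 0.0021, so the compression steel yields.
M_n = (A_s − A'_s) f_y (d − a/2) + A'_s f_y (d − d') = 347.4 × (21.1 − 3.9915) + 43.2 × (21.1 − 2.1) = 5943.5 + 820.8 = 6764.3 kip·in = 6764.3/12 = 563.69 kip·ft.

M_n ≈ 564 kip·ft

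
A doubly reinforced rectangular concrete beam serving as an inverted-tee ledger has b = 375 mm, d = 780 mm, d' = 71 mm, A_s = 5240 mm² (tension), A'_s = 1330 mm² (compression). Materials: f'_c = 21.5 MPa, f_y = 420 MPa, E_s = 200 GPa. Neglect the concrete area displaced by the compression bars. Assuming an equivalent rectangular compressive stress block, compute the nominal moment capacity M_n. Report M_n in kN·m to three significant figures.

Assume both tension and compression steel yield.
Net tension couple steel: A_s − A'_s = 3910 mm².
a = (A_s − A'_s) f_y / (0.85 f'_c b) = 1642200/(0.85 × 21.5 × 375) = 239.63 mm.
c = a/β₁ = 239.63/0.85 = 281.92 mm; ε'_s = 0.003(c − d')/c = 0.0022 ≥ f_y/E_s = 0.0021, so compression steel does yield.
M_n = (A_s − A'_s) f_y (d − a/2) + A'_s f_y (d − d') = [1642200 × (780 − 119.815) + 558600 × (780 − 71)] × 10⁻⁶ = 1084.16 + 396.05 = 1480.21 kN·m.

M_n ≈ 1480 kN·m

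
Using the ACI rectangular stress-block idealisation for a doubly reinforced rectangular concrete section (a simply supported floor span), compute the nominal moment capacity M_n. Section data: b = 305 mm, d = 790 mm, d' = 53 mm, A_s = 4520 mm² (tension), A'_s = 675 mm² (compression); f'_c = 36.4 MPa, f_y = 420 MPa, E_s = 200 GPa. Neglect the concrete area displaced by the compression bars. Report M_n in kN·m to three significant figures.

M_n ≈ 1350 kN·m

Assume both tension and compression steel yield.
Net tension couple steel: A_s − A'_s = 3845 mm².
a = (A_s − A'_s) f_y / (0.85 f'_c b) = 1614900/(0.85 × 36.4 × 305) = 171.13 mm.
c = a/β₁ = 171.13/0.79 = 216.62 mm; ε'_s = 0.003(c − d')/c = 0.0023 ≥ f_y/E_s = 0.0021, so compression steel does yield.
M_n = (A_s − A'_s) f_y (d − a/2) + A'_s f_y (d − d') = [1614900 × (790 − 85.565) + 283500 × (790 − 53)] × 10⁻⁶ = 1137.59 + 208.94 = 1346.53 kN·m.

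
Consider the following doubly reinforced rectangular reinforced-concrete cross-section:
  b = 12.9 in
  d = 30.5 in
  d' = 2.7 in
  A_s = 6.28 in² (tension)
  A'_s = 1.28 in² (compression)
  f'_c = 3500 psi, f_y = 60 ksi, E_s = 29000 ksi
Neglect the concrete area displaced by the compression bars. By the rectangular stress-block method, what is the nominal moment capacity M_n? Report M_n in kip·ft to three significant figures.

Assume both steels yield.
a = (A_s − A'_s) f_y/(0.85 f'_c b) = (6.28 − 1.28) × 60/(0.85 × 3.5 × 12.9) = 7.817 in.
c = a/β₁ = 7.817/0.85 = 9.196 in; ε'_s = 0.003(c − d')/c = 0.0021 ≥ ε_y = 0.0021, so the compression steel yields.
M_n = (A_s − A'_s) f_y (d − a/2) + A'_s f_y (d − d') = 300 × (30.5 − 3.9085) + 76.8 × (30.5 − 2.7) = 7977.5 + 2135.0 = 10112.5 kip·in = 10112.5/12 = 842.71 kip·ft.

M_n ≈ 843 kip·ft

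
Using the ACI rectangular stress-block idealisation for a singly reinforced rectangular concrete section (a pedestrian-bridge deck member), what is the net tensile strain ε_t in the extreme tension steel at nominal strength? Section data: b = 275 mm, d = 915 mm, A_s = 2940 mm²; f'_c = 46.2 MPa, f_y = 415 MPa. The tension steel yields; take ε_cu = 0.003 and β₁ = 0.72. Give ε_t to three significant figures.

ε_t ≈ 0.0145

a = A_s f_y/(0.85 f'_c b) = 112.98 mm.
β₁ = 0.72, so c = a/β₁ = 112.98/0.72 = 156.92 mm.
From the linear strain diagram with ε_cu = 0.003: ε_t = 0.003 (d − c)/c = 0.003 × (915 − 156.92)/156.92 = 0.0145.
Since ε_t ≥ 0.005, the section is tension-controlled.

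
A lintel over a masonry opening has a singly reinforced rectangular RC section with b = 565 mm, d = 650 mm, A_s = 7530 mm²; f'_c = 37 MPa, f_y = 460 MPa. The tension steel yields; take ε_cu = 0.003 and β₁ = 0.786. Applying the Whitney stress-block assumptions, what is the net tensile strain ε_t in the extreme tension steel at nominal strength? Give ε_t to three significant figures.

a = A_s f_y/(0.85 f'_c b) = 194.93 mm.
β₁ = 0.786, so c = a/β₁ = 194.93/0.786 = 248.00 mm.
From the linear strain diagram with ε_cu = 0.003: ε_t = 0.003 (d − c)/c = 0.003 × (650 − 248.00)/248.00 = 0.00486.
ε_t is between 0.004 and 0.005 — transition zone.

ε_t ≈ 0.00486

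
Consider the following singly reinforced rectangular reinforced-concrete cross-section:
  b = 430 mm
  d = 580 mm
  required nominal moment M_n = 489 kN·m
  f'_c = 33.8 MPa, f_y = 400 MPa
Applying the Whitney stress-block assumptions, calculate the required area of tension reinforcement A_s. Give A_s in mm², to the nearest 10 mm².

A_s ≈ 2250 mm²

With M_n = 0.85 f'_c a b (d − a/2), solve the quadratic for a:
a = d − √(d² − 2M_n/(0.85 f'_c b)) = 580 − √(580² − 2 × 489×10⁶/(0.85 × 33.8 × 430)) = 72.82 mm.
A_s = 0.85 f'_c a b / f_y = 0.85 × 33.8 × 72.82 × 430 / 400 = 2249.0 mm².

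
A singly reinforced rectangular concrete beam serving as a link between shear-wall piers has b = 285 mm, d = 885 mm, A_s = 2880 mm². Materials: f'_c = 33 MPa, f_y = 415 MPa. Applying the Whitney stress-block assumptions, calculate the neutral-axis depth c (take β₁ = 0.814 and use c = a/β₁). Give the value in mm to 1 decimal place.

c ≈ 183.7 mm

T = A_s f_y = 2880 × 415 = 1195200 N = 1195.2 kN.
Setting C = 0.85 f'_c a b equal to T: a = 1195200/(0.85 × 33 × 285) = 149.507 mm.
With β₁ = 0.814, c = a/β₁ = 149.507/0.814 = 183.7 mm.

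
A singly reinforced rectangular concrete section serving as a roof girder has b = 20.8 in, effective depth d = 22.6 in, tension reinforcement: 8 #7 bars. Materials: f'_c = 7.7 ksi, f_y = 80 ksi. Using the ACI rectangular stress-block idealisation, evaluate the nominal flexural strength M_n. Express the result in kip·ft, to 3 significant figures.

A_s = 8 × 0.6 = 4.8 in².
T = A_s f_y = 4.8 × 80 = 384 kips.
a = T/(0.85 f'_c b) = 384/(0.85 × 7.7 × 20.8) = 2.821 in.
M_n = T(d − a/2) = 384 × (22.6 − 1.4105) = 8136.8 kip·in = 8136.8/12 = 678.07 kip·ft.

M_n ≈ 678 kip·ft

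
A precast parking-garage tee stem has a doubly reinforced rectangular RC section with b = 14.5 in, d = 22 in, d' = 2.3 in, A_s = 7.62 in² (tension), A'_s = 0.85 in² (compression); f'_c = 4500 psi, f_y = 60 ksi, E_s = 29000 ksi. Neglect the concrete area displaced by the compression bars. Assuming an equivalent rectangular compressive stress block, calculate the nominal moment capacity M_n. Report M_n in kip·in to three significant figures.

Assume both steels yield.
a = (A_s − A'_s) f_y/(0.85 f'_c b) = (7.62 − 0.85) × 60/(0.85 × 4.5 × 14.5) = 7.324 in.
c = a/β₁ = 7.324/0.825 = 8.878 in; ε'_s = 0.003(c − d')/c = 0.0022 ≥ ε_y = 0.0021, so the compression steel yields.
M_n = (A_s − A'_s) f_y (d − a/2) + A'_s f_y (d − d') = 406.2 × (22 − 3.662) + 51 × (22 − 2.3) = 7448.9 + 1004.7 = 8453.6 kip·in.

M_n ≈ 8450 kip·in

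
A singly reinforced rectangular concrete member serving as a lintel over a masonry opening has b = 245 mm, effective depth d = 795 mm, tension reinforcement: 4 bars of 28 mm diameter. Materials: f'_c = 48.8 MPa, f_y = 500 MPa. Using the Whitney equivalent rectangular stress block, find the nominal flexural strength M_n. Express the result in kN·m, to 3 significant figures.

A_s = 4 × 616 = 2464 mm².
T = A_s f_y = 2464 × 500 = 1232000 N = 1232 kN.
From C = T: a = T/(0.85 f'_c b) = 1232000/(0.85 × 48.8 × 245) = 121.23 mm.
M_n = T(d − a/2) = 1232 kN × (795 − 60.615) mm = 904.76 kN·m.

M_n ≈ 905 kN·m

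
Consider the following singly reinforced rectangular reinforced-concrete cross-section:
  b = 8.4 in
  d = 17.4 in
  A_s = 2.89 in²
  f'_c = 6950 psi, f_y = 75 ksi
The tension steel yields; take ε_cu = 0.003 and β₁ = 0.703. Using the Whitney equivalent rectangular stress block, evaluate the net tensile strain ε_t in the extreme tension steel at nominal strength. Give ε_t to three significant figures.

ε_t ≈ 0.00540

a = A_s f_y/(0.85 f'_c b) = 4.368 in.
β₁ = 0.703, so c = a/β₁ = 4.368/0.703 = 6.213 in.
From the linear strain diagram with ε_cu = 0.003: ε_t = 0.003 (d − c)/c = 0.003 × (17.4 − 6.213)/6.213 = 0.00540.
Since ε_t ≥ 0.005, the section is tension-controlled.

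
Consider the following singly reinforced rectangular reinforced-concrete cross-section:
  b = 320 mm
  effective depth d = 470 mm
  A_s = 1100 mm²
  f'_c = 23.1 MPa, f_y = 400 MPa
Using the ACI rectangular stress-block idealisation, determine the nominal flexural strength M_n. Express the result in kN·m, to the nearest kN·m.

T = A_s f_y = 1100 × 400 = 440000 N = 440 kN.
From C = T: a = T/(0.85 f'_c b) = 440000/(0.85 × 23.1 × 320) = 70.03 mm.
M_n = T(d − a/2) = 440 kN × (470 − 35.015) mm = 191.39 kN·m.

M_n ≈ 191 kN·m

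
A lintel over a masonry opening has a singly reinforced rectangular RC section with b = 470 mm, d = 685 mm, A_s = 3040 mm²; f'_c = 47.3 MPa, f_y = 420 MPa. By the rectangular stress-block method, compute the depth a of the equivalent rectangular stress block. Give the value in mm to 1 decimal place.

T = A_s f_y = 3040 × 420 = 1276800 N = 1276.8 kN.
Setting C = 0.85 f'_c a b equal to T: a = 1276800/(0.85 × 47.3 × 470) = 67.6 mm.

a ≈ 67.6 mm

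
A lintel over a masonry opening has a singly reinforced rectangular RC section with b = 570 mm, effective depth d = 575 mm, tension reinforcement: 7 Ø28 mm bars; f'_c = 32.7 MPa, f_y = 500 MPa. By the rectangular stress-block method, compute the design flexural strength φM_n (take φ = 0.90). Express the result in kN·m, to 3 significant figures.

A_s = 7 × 616 = 4312 mm².
T = A_s f_y = 4312 × 500 = 2156000 N = 2156 kN.
From C = T: a = T/(0.85 f'_c b) = 2156000/(0.85 × 32.7 × 570) = 136.08 mm.
M_n = T(d − a/2) = 2156 kN × (575 − 68.04) mm = 1093.01 kN·m.
φM_n = 0.90 × 1093.01 = 983.71 kN·m.

φM_n ≈ 984 kN·m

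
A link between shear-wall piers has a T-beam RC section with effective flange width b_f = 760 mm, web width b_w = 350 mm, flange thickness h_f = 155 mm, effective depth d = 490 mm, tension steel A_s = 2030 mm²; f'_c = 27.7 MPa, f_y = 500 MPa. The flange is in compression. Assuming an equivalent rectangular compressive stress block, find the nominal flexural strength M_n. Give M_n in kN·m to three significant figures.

M_n ≈ 469 kN·m

Tension: T = A_s f_y = 2030 × 500 = 1015000 N.
Try a within the flange: a = T/(0.85 f'_c b_f) = 1015000/(0.85 × 27.7 × 760) = 56.72 mm.
Since a = 56.72 ≤ h_f = 155 mm, the stress block lies entirely in the flange; analyse as a rectangular beam of width b_f.
M_n = T(d − a/2) = 1015000 × (490 − 28.36) = 468.56 × 10⁶ N·mm.
M_n = 468.56 kN·m.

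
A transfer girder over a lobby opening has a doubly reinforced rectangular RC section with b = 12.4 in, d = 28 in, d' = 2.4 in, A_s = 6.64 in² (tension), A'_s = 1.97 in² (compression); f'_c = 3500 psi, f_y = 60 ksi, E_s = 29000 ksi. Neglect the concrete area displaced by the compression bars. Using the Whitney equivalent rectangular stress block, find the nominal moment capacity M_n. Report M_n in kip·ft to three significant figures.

M_n ≈ 817 kip·ft

Assume both steels yield.
a = (A_s − A'_s) f_y/(0.85 f'_c b) = (6.64 − 1.97) × 60/(0.85 × 3.5 × 12.4) = 7.596 in.
c = a/β₁ = 7.596/0.85 = 8.936 in; ε'_s = 0.003(c − d')/c = 0.0022 ≥ ε_y = 0.0021, so the compression steel yields.
M_n = (A_s − A'_s) f_y (d − a/2) + A'_s f_y (d − d') = 280.2 × (28 − 3.798) + 118.2 × (28 − 2.4) = 6781.4 + 3025.9 = 9807.3 kip·in = 9807.3/12 = 817.28 kip·ft.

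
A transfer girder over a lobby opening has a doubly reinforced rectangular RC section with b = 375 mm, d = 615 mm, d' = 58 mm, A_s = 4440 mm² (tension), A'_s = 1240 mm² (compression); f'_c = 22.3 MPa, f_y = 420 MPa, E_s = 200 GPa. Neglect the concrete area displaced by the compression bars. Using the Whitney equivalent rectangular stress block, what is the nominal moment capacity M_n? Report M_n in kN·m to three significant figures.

M_n ≈ 990 kN·m

Assume both tension and compression steel yield.
Net tension couple steel: A_s − A'_s = 3200 mm².
a = (A_s − A'_s) f_y / (0.85 f'_c b) = 1344000/(0.85 × 22.3 × 375) = 189.08 mm.
c = a/β₁ = 189.08/0.85 = 222.45 mm; ε'_s = 0.003(c − d')/c = 0.0022 ≥ f_y/E_s = 0.0021, so compression steel does yield.
M_n = (A_s − A'_s) f_y (d − a/2) + A'_s f_y (d − d') = [1344000 × (615 − 94.54) + 520800 × (615 − 58)] × 10⁻⁶ = 699.50 + 290.09 = 989.59 kN·m.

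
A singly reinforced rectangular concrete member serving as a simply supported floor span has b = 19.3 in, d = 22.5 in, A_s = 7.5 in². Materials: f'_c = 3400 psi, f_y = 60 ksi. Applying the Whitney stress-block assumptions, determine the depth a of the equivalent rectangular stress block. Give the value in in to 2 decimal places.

a ≈ 8.07 in

T = A_s f_y = 7.5 × 60 = 450 kips.
a = T/(0.85 f'_c b) = 450/(0.85 × 3.4 × 19.3) = 8.07 in.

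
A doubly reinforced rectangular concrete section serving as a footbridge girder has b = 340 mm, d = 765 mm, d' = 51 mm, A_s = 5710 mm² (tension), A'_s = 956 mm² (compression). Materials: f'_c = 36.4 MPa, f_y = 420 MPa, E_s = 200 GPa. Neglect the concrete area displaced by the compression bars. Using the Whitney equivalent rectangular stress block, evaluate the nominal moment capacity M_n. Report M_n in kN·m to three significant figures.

M_n ≈ 1620 kN·m

Assume both tension and compression steel yield.
Net tension couple steel: A_s − A'_s = 4754 mm².
a = (A_s − A'_s) f_y / (0.85 f'_c b) = 1996680/(0.85 × 36.4 × 340) = 189.81 mm.
c = a/β₁ = 189.81/0.79 = 240.27 mm; ε'_s = 0.003(c − d')/c = 0.0024 ≥ f_y/E_s = 0.0021, so compression steel does yield.
M_n = (A_s − A'_s) f_y (d − a/2) + A'_s f_y (d − d') = [1996680 × (765 − 94.905) + 401520 × (765 − 51)] × 10⁻⁶ = 1337.97 + 286.69 = 1624.66 kN·m.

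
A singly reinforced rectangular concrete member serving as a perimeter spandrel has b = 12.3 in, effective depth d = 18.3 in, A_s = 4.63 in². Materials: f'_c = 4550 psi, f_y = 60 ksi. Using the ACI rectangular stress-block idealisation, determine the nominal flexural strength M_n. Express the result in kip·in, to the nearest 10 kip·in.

M_n ≈ 4270 kip·in

T = A_s f_y = 4.63 × 60 = 277.8 kips.
a = T/(0.85 f'_c b) = 277.8/(0.85 × 4.55 × 12.3) = 5.840 in.
M_n = T(d − a/2) = 277.8 × (18.3 − 2.92) = 4272.6 kip·in.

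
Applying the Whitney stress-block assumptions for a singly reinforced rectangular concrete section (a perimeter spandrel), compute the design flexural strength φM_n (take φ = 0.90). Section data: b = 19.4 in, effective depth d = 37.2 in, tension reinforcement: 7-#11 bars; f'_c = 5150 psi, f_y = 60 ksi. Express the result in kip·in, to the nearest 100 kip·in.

φM_n ≈ 19700 kip·in

A_s = 7 × 1.56 = 10.92 in².
T = A_s f_y = 10.92 × 60 = 655.2 kips.
a = T/(0.85 f'_c b) = 655.2/(0.85 × 5.15 × 19.4) = 7.715 in.
M_n = T(d − a/2) = 655.2 × (37.2 − 3.8575) = 21846.0 kip·in.
φM_n = 0.90 × 21846.0 = 19661.4 kip·in.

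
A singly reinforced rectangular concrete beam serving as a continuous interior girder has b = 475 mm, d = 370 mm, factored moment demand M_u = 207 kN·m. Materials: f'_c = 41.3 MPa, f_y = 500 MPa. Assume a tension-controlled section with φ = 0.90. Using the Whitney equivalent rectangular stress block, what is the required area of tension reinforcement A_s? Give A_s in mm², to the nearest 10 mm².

M_n = M_u/φ = 207/0.90 = 230 kN·m.
With M_n = 0.85 f'_c a b (d − a/2), solve the quadratic for a:
a = d − √(d² − 2M_n/(0.85 f'_c b)) = 370 − √(370² − 2 × 230×10⁶/(0.85 × 41.3 × 475)) = 39.37 mm.
A_s = 0.85 f'_c a b / f_y = 0.85 × 41.3 × 39.37 × 475 / 500 = 1313.0 mm².

A_s ≈ 1310 mm²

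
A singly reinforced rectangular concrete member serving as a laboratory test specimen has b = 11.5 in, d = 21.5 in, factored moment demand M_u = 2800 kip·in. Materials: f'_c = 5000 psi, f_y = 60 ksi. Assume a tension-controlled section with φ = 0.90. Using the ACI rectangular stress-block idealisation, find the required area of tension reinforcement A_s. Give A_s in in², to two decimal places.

A_s ≈ 2.61 in²

M_n = M_u/φ = 2800/0.90 = 3111.11 kip·in.
From M_n = 0.85 f'_c a b (d − a/2):
a = d − √(d² − 2M_n/(0.85 f'_c b)) = 21.5 − √(21.5² − 2 × 3111.11/(0.85 × 5 × 11.5)) = 3.199 in.
A_s = 0.85 f'_c a b / f_y = 0.85 × 5 × 3.199 × 11.5 / 60 = 2.606 in².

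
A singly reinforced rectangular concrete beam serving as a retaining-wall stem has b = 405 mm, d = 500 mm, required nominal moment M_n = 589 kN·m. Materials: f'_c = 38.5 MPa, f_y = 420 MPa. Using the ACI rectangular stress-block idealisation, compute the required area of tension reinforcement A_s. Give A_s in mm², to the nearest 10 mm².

A_s ≈ 3110 mm²

With M_n = 0.85 f'_c a b (d − a/2), solve the quadratic for a:
a = d − √(d² − 2M_n/(0.85 f'_c b)) = 500 − √(500² − 2 × 589×10⁶/(0.85 × 38.5 × 405)) = 98.60 mm.
A_s = 0.85 f'_c a b / f_y = 0.85 × 38.5 × 98.60 × 405 / 420 = 3111.4 mm².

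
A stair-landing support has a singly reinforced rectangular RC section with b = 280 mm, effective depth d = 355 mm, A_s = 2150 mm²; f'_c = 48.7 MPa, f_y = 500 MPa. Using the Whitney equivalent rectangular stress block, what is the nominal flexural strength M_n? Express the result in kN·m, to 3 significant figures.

M_n ≈ 332 kN·m

T = A_s f_y = 2150 × 500 = 1075000 N = 1075 kN.
From C = T: a = T/(0.85 f'_c b) = 1075000/(0.85 × 48.7 × 280) = 92.75 mm.
M_n = T(d − a/2) = 1075 kN × (355 − 46.375) mm = 331.77 kN·m.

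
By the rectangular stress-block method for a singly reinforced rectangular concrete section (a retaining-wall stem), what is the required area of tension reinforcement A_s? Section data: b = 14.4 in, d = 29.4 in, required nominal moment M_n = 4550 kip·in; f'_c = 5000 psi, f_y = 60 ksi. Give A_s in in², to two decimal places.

A_s ≈ 2.70 in²

From M_n = 0.85 f'_c a b (d − a/2):
a = d − √(d² − 2M_n/(0.85 f'_c b)) = 29.4 − √(29.4² − 2 × 4550/(0.85 × 5 × 14.4)) = 2.648 in.
A_s = 0.85 f'_c a b / f_y = 0.85 × 5 × 2.648 × 14.4 / 60 = 2.701 in².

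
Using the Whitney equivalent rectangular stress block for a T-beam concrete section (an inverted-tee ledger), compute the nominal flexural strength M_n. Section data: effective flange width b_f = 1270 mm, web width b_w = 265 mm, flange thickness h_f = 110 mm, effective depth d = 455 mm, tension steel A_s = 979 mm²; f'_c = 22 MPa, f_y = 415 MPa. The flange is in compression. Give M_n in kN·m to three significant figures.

Tension: T = A_s f_y = 979 × 415 = 406285 N.
Try a within the flange: a = T/(0.85 f'_c b_f) = 406285/(0.85 × 22 × 1270) = 17.11 mm.
Since a = 17.11 ≤ h_f = 110 mm, the stress block lies entirely in the flange; analyse as a rectangular beam of width b_f.
M_n = T(d − a/2) = 406285 × (455 − 8.555) = 181.38 × 10⁶ N·mm.
M_n = 181.38 kN·m.

M_n ≈ 181 kN·m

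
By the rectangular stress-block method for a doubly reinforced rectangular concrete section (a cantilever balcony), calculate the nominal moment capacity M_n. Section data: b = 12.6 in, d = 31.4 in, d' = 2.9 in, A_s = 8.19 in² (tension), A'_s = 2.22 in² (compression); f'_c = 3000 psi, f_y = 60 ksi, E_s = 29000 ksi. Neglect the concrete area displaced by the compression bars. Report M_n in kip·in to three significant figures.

Assume both steels yield.
a = (A_s − A'_s) f_y/(0.85 f'_c b) = (8.19 − 2.22) × 60/(0.85 × 3 × 12.6) = 11.148 in.
c = a/β₁ = 11.148/0.85 = 13.115 in; ε'_s = 0.003(c − d')/c = 0.0023 ≥ ε_y = 0.0021, so the compression steel yields.
M_n = (A_s − A'_s) f_y (d − a/2) + A'_s f_y (d − d') = 358.2 × (31.4 − 5.574) + 133.2 × (31.4 − 2.9) = 9250.9 + 3796.2 = 13047.1 kip·in.

M_n ≈ 13000 kip·in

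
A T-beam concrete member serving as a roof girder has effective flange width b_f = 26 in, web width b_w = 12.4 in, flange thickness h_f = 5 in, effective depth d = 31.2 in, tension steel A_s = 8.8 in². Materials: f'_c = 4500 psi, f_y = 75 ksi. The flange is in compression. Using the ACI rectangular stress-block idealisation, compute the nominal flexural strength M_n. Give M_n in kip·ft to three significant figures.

Tension: T = A_s f_y = 8.8 × 75 = 660 kips.
Try a within the flange: a = T/(0.85 f'_c b_f) = 660/(0.85 × 4.5 × 26) = 6.637 in.
a = 6.637 > h_f = 5 in: the block extends into the web. Split into flange-overhang and web parts.
C_f = 0.85 f'_c (b_f − b_w) h_f = 0.85 × 4.5 × (26 − 12.4) × 5 = 260.1 kips.
Remaining web compression depth: a_w = (T − C_f)/(0.85 f'_c b_w) = (660 − 260.1)/(0.85 × 4.5 × 12.4) = 8.431 in.
M_n = C_f(d − h_f/2) + (T − C_f)(d − a_w/2) = 260.1 × (31.2 − 2.5) + 399.9 × (31.2 − 4.2155) = 7464.9 + 10791.1 = 18256.0 kip·in.
M_n = 18256.0/12 = 1521.33 kip·ft.

M_n ≈ 1520 kip·ft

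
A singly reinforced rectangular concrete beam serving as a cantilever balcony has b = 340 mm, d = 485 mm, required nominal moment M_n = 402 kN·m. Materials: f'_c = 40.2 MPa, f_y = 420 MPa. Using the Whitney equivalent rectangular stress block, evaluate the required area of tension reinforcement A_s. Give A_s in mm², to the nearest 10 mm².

With M_n = 0.85 f'_c a b (d − a/2), solve the quadratic for a:
a = d − √(d² − 2M_n/(0.85 f'_c b)) = 485 − √(485² − 2 × 402×10⁶/(0.85 × 40.2 × 340)) = 77.54 mm.
A_s = 0.85 f'_c a b / f_y = 0.85 × 40.2 × 77.54 × 340 / 420 = 2144.9 mm².

A_s ≈ 2140 mm²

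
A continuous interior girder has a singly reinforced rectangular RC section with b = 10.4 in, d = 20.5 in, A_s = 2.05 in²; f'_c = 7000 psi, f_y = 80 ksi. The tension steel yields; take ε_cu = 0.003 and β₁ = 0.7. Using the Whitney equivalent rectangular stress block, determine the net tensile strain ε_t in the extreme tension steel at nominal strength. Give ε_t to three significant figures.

ε_t ≈ 0.0132

a = A_s f_y/(0.85 f'_c b) = 2.650 in.
β₁ = 0.7, so c = a/β₁ = 2.650/0.7 = 3.786 in.
From the linear strain diagram with ε_cu = 0.003: ε_t = 0.003 (d − c)/c = 0.003 × (20.5 − 3.786)/3.786 = 0.0132.
Since ε_t ≥ 0.005, the section is tension-controlled.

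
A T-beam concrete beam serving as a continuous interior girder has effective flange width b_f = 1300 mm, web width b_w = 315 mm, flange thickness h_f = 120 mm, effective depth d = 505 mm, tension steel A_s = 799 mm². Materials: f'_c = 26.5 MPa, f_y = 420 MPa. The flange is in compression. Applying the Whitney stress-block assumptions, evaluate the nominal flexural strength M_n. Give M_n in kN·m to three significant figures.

Tension: T = A_s f_y = 799 × 420 = 335580 N.
Try a within the flange: a = T/(0.85 f'_c b_f) = 335580/(0.85 × 26.5 × 1300) = 11.46 mm.
Since a = 11.46 ≤ h_f = 120 mm, the stress block lies entirely in the flange; analyse as a rectangular beam of width b_f.
M_n = T(d − a/2) = 335580 × (505 − 5.73) = 167.55 × 10⁶ N·mm.
M_n = 167.55 kN·m.

M_n ≈ 168 kN·m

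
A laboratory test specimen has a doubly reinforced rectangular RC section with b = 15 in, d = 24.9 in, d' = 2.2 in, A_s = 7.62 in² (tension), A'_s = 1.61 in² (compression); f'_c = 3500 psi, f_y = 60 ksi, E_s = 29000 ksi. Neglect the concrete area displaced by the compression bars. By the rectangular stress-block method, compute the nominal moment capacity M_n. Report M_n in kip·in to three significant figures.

Assume both steels yield.
a = (A_s − A'_s) f_y/(0.85 f'_c b) = (7.62 − 1.61) × 60/(0.85 × 3.5 × 15) = 8.081 in.
c = a/β₁ = 8.081/0.85 = 9.507 in; ε'_s = 0.003(c − d')/c = 0.0023 ≥ ε_y = 0.0021, so the compression steel yields.
M_n = (A_s − A'_s) f_y (d − a/2) + A'_s f_y (d − d') = 360.6 × (24.9 − 4.0405) + 96.6 × (24.9 − 2.2) = 7521.9 + 2192.8 = 9714.7 kip·in.

M_n ≈ 9710 kip·in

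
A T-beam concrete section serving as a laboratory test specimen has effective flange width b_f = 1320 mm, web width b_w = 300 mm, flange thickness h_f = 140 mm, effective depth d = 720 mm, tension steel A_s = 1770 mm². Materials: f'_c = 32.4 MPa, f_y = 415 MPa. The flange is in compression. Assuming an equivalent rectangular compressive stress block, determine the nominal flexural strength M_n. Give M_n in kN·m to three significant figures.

M_n ≈ 521 kN·m

Tension: T = A_s f_y = 1770 × 415 = 734550 N.
Try a within the flange: a = T/(0.85 f'_c b_f) = 734550/(0.85 × 32.4 × 1320) = 20.21 mm.
Since a = 20.21 ≤ h_f = 140 mm, the stress block lies entirely in the flange; analyse as a rectangular beam of width b_f.
M_n = T(d − a/2) = 734550 × (720 − 10.105) = 521.45 × 10⁶ N·mm.
M_n = 521.45 kN·m.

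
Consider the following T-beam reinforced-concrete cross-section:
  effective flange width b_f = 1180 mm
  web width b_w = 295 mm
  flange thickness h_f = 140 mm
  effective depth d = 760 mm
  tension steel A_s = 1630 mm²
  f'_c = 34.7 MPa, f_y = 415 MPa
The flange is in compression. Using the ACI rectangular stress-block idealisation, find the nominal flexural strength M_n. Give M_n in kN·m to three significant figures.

Tension: T = A_s f_y = 1630 × 415 = 676450 N.
Try a within the flange: a = T/(0.85 f'_c b_f) = 676450/(0.85 × 34.7 × 1180) = 19.44 mm.
Since a = 19.44 ≤ h_f = 140 mm, the stress block lies entirely in the flange; analyse as a rectangular beam of width b_f.
M_n = T(d − a/2) = 676450 × (760 − 9.72) = 507.53 × 10⁶ N·mm.
M_n = 507.53 kN·m.

M_n ≈ 508 kN·m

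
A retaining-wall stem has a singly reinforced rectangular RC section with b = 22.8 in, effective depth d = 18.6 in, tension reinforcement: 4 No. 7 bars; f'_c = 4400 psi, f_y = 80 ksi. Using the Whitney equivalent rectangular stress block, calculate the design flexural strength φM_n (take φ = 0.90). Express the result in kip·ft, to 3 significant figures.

A_s = 4 × 0.6 = 2.4 in².
T = A_s f_y = 2.4 × 80 = 192 kips.
a = T/(0.85 f'_c b) = 192/(0.85 × 4.4 × 22.8) = 2.252 in.
M_n = T(d − a/2) = 192 × (18.6 − 1.126) = 3355.0 kip·in = 3355.0/12 = 279.58 kip·ft.
φM_n = 0.90 × 279.58 = 251.62 kip·ft.

φM_n ≈ 252 kip·ft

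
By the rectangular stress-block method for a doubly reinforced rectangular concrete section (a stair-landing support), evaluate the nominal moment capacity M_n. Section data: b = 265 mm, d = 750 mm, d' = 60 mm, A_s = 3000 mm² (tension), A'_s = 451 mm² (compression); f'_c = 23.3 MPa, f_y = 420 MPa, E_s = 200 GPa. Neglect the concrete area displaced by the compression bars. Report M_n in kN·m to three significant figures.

Assume both tension and compression steel yield.
Net tension couple steel: A_s − A'_s = 2549 mm².
a = (A_s − A'_s) f_y / (0.85 f'_c b) = 1070580/(0.85 × 23.3 × 265) = 203.99 mm.
c = a/β₁ = 203.99/0.85 = 239.99 mm; ε'_s = 0.003(c − d')/c = 0.0022 ≥ f_y/E_s = 0.0021, so compression steel does yield.
M_n = (A_s − A'_s) f_y (d − a/2) + A'_s f_y (d − d') = [1070580 × (750 − 101.995) + 189420 × (750 − 60)] × 10⁻⁶ = 693.74 + 130.70 = 824.44 kN·m.

M_n ≈ 824 kN·m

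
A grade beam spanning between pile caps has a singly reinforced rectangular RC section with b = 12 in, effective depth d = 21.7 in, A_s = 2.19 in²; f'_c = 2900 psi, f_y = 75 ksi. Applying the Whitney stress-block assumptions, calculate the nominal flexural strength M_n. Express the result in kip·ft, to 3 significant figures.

M_n ≈ 259 kip·ft

T = A_s f_y = 2.19 × 75 = 164.25 kips.
a = T/(0.85 f'_c b) = 164.25/(0.85 × 2.9 × 12) = 5.553 in.
M_n = T(d − a/2) = 164.25 × (21.7 − 2.7765) = 3108.2 kip·in = 3108.2/12 = 259.02 kip·ft.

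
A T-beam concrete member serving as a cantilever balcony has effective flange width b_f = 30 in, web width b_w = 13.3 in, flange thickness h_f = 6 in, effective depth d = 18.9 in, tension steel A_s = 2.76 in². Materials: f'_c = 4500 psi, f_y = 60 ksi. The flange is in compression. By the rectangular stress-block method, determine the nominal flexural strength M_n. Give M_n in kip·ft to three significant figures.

Tension: T = A_s f_y = 2.76 × 60 = 165.6 kips.
Try a within the flange: a = T/(0.85 f'_c b_f) = 165.6/(0.85 × 4.5 × 30) = 1.443 in.
Since a = 1.443 ≤ h_f = 6 in, the stress block lies entirely in the flange; analyse as a rectangular beam of width b_f.
M_n = T(d − a/2) = 165.6 × (18.9 − 0.7215) = 3010.4 kip·in.
M_n = 3010.4/12 = 250.87 kip·ft.

M_n ≈ 251 kip·ft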